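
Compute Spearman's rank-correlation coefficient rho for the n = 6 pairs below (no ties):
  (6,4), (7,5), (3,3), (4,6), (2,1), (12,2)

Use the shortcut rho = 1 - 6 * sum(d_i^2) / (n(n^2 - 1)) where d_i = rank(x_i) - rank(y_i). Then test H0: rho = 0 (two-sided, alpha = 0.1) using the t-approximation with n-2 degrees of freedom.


Step 1: Rank x and y separately (midranks; no ties here).
rank(x): 6->4, 7->5, 3->2, 4->3, 2->1, 12->6
rank(y): 4->4, 5->5, 3->3, 6->6, 1->1, 2->2
Step 2: d_i = R_x(i) - R_y(i); compute d_i^2.
  (4-4)^2=0, (5-5)^2=0, (2-3)^2=1, (3-6)^2=9, (1-1)^2=0, (6-2)^2=16
sum(d^2) = 26.
Step 3: rho = 1 - 6*26 / (6*(6^2 - 1)) = 1 - 156/210 = 0.257143.
Step 4: Under H0, t = rho * sqrt((n-2)/(1-rho^2)) = 0.5322 ~ t(4).
Step 5: Two-sided p-value from the t-distribution with 4 df = 0.622787.
Step 6: alpha = 0.1. fail to reject H0.

rho = 0.2571, p = 0.622787, fail to reject H0 at alpha = 0.1.


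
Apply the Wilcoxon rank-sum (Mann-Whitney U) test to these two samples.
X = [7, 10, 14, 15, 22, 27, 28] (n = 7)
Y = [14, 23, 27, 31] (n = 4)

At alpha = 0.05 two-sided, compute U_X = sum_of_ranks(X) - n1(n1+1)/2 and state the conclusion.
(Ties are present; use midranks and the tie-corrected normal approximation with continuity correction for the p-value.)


Step 1: Combine and sort all 11 observations; assign midranks.
sorted (value, group): (7,X), (10,X), (14,X), (14,Y), (15,X), (22,X), (23,Y), (27,X), (27,Y), (28,X), (31,Y)
ranks: 7->1, 10->2, 14->3.5, 14->3.5, 15->5, 22->6, 23->7, 27->8.5, 27->8.5, 28->10, 31->11
Step 2: Rank sum for X: R1 = 1 + 2 + 3.5 + 5 + 6 + 8.5 + 10 = 36.
Step 3: U_X = R1 - n1(n1+1)/2 = 36 - 7*8/2 = 36 - 28 = 8.
       U_Y = n1*n2 - U_X = 28 - 8 = 20.
Step 4: Ties are present, so use the tie-corrected normal approximation (with continuity correction) for the p-value.
Step 5: p-value = 0.296412; compare to alpha = 0.05. fail to reject H0.

U_X = 8, p = 0.296412, fail to reject H0 at alpha = 0.05.


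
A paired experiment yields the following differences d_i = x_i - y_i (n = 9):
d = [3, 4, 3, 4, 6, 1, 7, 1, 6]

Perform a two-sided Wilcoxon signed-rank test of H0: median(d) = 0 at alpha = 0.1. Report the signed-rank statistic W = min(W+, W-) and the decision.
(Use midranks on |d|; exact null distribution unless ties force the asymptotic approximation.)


Step 1: Drop any zero differences (none here) and take |d_i|.
|d| = [3, 4, 3, 4, 6, 1, 7, 1, 6]
Step 2: Midrank |d_i| (ties get averaged ranks).
ranks: |3|->3.5, |4|->5.5, |3|->3.5, |4|->5.5, |6|->7.5, |1|->1.5, |7|->9, |1|->1.5, |6|->7.5
Step 3: Attach original signs; sum ranks with positive sign and with negative sign.
W+ = 3.5 + 5.5 + 3.5 + 5.5 + 7.5 + 1.5 + 9 + 1.5 + 7.5 = 45
W- = 0 = 0
(Check: W+ + W- = 45 should equal n(n+1)/2 = 45.)
Step 4: Test statistic W = min(W+, W-) = 0.
Step 5: Ties in |d|, so use the tie-corrected normal approximation.
        E[W] = n(n+1)/4 = 9*10/4 = 22.5.
        Tie groups: |d|=1 (t=2), |d|=3 (t=2), |d|=4 (t=2), |d|=6 (t=2); sum(t^3 - t) = 24.
        Var[W] = n(n+1)(2n+1)/24 - sum(t^3-t)/48 = 1710/24 - 24/48 = 70.75.
        z = (W - E[W]) / sqrt(Var[W]) = (0 - 22.5) / 8.4113 = -2.6750.
        Two-sided p = 2*Phi(z) = 0.007474.
Step 6: alpha = 0.1. reject H0.

W+ = 45, W- = 0, W = min = 0, p = 0.007474, reject H0.


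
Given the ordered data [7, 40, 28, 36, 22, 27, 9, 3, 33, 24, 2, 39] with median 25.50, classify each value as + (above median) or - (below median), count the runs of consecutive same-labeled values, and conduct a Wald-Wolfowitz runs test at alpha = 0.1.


Step 1: Compute median = 25.50; label A = above, B = below.
Labels in order: BAAABABBABBA  (n_A = 6, n_B = 6)
Step 2: Count runs R = 8.
Step 3: Under H0 (random ordering), E[R] = 2*n_A*n_B/(n_A+n_B) + 1 = 2*6*6/12 + 1 = 7.0000.
        Var[R] = 2*n_A*n_B*(2*n_A*n_B - n_A - n_B) / ((n_A+n_B)^2 * (n_A+n_B-1)) = 4320/1584 = 2.7273.
        SD[R] = 1.6514.
Step 4: Continuity-corrected z = (R - 0.5 - E[R]) / SD[R] = (8 - 0.5 - 7.0000) / 1.6514 = 0.3028.
Step 5: Two-sided p-value via normal approximation = 2*(1 - Phi(|z|)) = 0.762069.
Step 6: alpha = 0.1. fail to reject H0.

R = 8, z = 0.3028, p = 0.762069, fail to reject H0.


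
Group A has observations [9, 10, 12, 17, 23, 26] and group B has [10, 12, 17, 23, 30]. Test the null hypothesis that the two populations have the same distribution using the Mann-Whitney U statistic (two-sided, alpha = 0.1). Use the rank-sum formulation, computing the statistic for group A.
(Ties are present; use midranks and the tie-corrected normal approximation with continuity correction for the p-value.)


Step 1: Combine and sort all 11 observations; assign midranks.
sorted (value, group): (9,X), (10,X), (10,Y), (12,X), (12,Y), (17,X), (17,Y), (23,X), (23,Y), (26,X), (30,Y)
ranks: 9->1, 10->2.5, 10->2.5, 12->4.5, 12->4.5, 17->6.5, 17->6.5, 23->8.5, 23->8.5, 26->10, 30->11
Step 2: Rank sum for X: R1 = 1 + 2.5 + 4.5 + 6.5 + 8.5 + 10 = 33.
Step 3: U_X = R1 - n1(n1+1)/2 = 33 - 6*7/2 = 33 - 21 = 12.
       U_Y = n1*n2 - U_X = 30 - 12 = 18.
Step 4: Ties are present, so use the tie-corrected normal approximation (with continuity correction) for the p-value.
Step 5: p-value = 0.645055; compare to alpha = 0.1. fail to reject H0.

U_X = 12, p = 0.645055, fail to reject H0 at alpha = 0.1.


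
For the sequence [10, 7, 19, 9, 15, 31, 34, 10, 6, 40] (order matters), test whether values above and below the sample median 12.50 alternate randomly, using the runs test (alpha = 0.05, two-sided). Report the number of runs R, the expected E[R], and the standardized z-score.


Step 1: Compute median = 12.50; label A = above, B = below.
Labels in order: BBABAAABBA  (n_A = 5, n_B = 5)
Step 2: Count runs R = 6.
Step 3: Under H0 (random ordering), E[R] = 2*n_A*n_B/(n_A+n_B) + 1 = 2*5*5/10 + 1 = 6.0000.
        Var[R] = 2*n_A*n_B*(2*n_A*n_B - n_A - n_B) / ((n_A+n_B)^2 * (n_A+n_B-1)) = 2000/900 = 2.2222.
        SD[R] = 1.4907.
Step 4: R = E[R], so z = 0 with no continuity correction.
Step 5: Two-sided p-value via normal approximation = 2*(1 - Phi(|z|)) = 1.000000.
Step 6: alpha = 0.05. fail to reject H0.

R = 6, z = 0.0000, p = 1.000000, fail to reject H0.


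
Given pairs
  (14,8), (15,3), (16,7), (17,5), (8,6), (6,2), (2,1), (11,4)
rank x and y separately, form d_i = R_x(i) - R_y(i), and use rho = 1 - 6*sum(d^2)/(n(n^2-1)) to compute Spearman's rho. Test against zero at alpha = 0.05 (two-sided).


Step 1: Rank x and y separately (midranks; no ties here).
rank(x): 14->5, 15->6, 16->7, 17->8, 8->3, 6->2, 2->1, 11->4
rank(y): 8->8, 3->3, 7->7, 5->5, 6->6, 2->2, 1->1, 4->4
Step 2: d_i = R_x(i) - R_y(i); compute d_i^2.
  (5-8)^2=9, (6-3)^2=9, (7-7)^2=0, (8-5)^2=9, (3-6)^2=9, (2-2)^2=0, (1-1)^2=0, (4-4)^2=0
sum(d^2) = 36.
Step 3: rho = 1 - 6*36 / (8*(8^2 - 1)) = 1 - 216/504 = 0.571429.
Step 4: Under H0, t = rho * sqrt((n-2)/(1-rho^2)) = 1.7056 ~ t(6).
Step 5: Two-sided p-value from the t-distribution with 6 df = 0.138960.
Step 6: alpha = 0.05. fail to reject H0.

rho = 0.5714, p = 0.138960, fail to reject H0 at alpha = 0.05.


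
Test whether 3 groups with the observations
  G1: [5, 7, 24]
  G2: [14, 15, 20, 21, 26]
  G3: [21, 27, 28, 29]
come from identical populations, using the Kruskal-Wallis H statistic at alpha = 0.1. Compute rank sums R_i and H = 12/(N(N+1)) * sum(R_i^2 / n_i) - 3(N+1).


Step 1: Combine all N = 12 observations and assign midranks.
sorted (value, group, rank): (5,G1,1), (7,G1,2), (14,G2,3), (15,G2,4), (20,G2,5), (21,G2,6.5), (21,G3,6.5), (24,G1,8), (26,G2,9), (27,G3,10), (28,G3,11), (29,G3,12)
Step 2: Sum ranks within each group.
R_1 = 11 (n_1 = 3)
R_2 = 27.5 (n_2 = 5)
R_3 = 39.5 (n_3 = 4)
Step 3: H = 12/(N(N+1)) * sum(R_i^2/n_i) - 3(N+1)
     = 12/(12*13) * (11^2/3 + 27.5^2/5 + 39.5^2/4) - 3*13
     = 0.076923 * 581.646 - 39
     = 5.741987.
Step 4: Ties present; correction factor C = 1 - 6/(12^3 - 12) = 0.996503. Corrected H = 5.741987 / 0.996503 = 5.762135.
Step 5: Under H0, H ~ chi^2(2); p-value = 0.056075.
Step 6: alpha = 0.1. reject H0.

H = 5.7621, df = 2, p = 0.056075, reject H0.


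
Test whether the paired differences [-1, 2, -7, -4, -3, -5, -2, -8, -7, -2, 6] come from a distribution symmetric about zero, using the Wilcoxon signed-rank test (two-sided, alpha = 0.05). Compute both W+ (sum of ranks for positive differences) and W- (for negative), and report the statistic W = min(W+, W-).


Step 1: Drop any zero differences (none here) and take |d_i|.
|d| = [1, 2, 7, 4, 3, 5, 2, 8, 7, 2, 6]
Step 2: Midrank |d_i| (ties get averaged ranks).
ranks: |1|->1, |2|->3, |7|->9.5, |4|->6, |3|->5, |5|->7, |2|->3, |8|->11, |7|->9.5, |2|->3, |6|->8
Step 3: Attach original signs; sum ranks with positive sign and with negative sign.
W+ = 3 + 8 = 11
W- = 1 + 9.5 + 6 + 5 + 7 + 3 + 11 + 9.5 + 3 = 55
(Check: W+ + W- = 66 should equal n(n+1)/2 = 66.)
Step 4: Test statistic W = min(W+, W-) = 11.
Step 5: Ties in |d|, so use the tie-corrected normal approximation.
        E[W] = n(n+1)/4 = 11*12/4 = 33.
        Tie groups: |d|=2 (t=3), |d|=7 (t=2); sum(t^3 - t) = 30.
        Var[W] = n(n+1)(2n+1)/24 - sum(t^3-t)/48 = 3036/24 - 30/48 = 125.875.
        z = (W - E[W]) / sqrt(Var[W]) = (11 - 33) / 11.2194 = -1.9609.
        Two-sided p = 2*Phi(z) = 0.049892.
Step 6: alpha = 0.05. reject H0.

W+ = 11, W- = 55, W = min = 11, p = 0.049892, reject H0.


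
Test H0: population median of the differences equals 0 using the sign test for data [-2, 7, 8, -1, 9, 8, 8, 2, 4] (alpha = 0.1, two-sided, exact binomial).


Step 1: Discard zero differences. Original n = 9; n_eff = number of nonzero differences = 9.
Nonzero differences (with sign): -2, +7, +8, -1, +9, +8, +8, +2, +4
Step 2: Count signs: positive = 7, negative = 2.
Step 3: Under H0: P(positive) = 0.5, so the number of positives S ~ Bin(9, 0.5).
Step 4: Two-sided exact p-value = sum of Bin(9,0.5) probabilities at or below the observed probability = 0.179688.
Step 5: alpha = 0.1. fail to reject H0.

n_eff = 9, pos = 7, neg = 2, p = 0.179688, fail to reject H0.


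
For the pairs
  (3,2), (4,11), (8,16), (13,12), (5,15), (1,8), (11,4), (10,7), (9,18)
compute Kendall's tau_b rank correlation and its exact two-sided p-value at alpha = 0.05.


Step 1: Enumerate the 36 unordered pairs (i,j) with i<j and classify each by sign(x_j-x_i) * sign(y_j-y_i).
  (1,2):dx=+1,dy=+9->C; (1,3):dx=+5,dy=+14->C; (1,4):dx=+10,dy=+10->C; (1,5):dx=+2,dy=+13->C
  (1,6):dx=-2,dy=+6->D; (1,7):dx=+8,dy=+2->C; (1,8):dx=+7,dy=+5->C; (1,9):dx=+6,dy=+16->C
  (2,3):dx=+4,dy=+5->C; (2,4):dx=+9,dy=+1->C; (2,5):dx=+1,dy=+4->C; (2,6):dx=-3,dy=-3->C
  (2,7):dx=+7,dy=-7->D; (2,8):dx=+6,dy=-4->D; (2,9):dx=+5,dy=+7->C; (3,4):dx=+5,dy=-4->D
  (3,5):dx=-3,dy=-1->C; (3,6):dx=-7,dy=-8->C; (3,7):dx=+3,dy=-12->D; (3,8):dx=+2,dy=-9->D
  (3,9):dx=+1,dy=+2->C; (4,5):dx=-8,dy=+3->D; (4,6):dx=-12,dy=-4->C; (4,7):dx=-2,dy=-8->C
  (4,8):dx=-3,dy=-5->C; (4,9):dx=-4,dy=+6->D; (5,6):dx=-4,dy=-7->C; (5,7):dx=+6,dy=-11->D
  (5,8):dx=+5,dy=-8->D; (5,9):dx=+4,dy=+3->C; (6,7):dx=+10,dy=-4->D; (6,8):dx=+9,dy=-1->D
  (6,9):dx=+8,dy=+10->C; (7,8):dx=-1,dy=+3->D; (7,9):dx=-2,dy=+14->D; (8,9):dx=-1,dy=+11->D
Step 2: C = 21, D = 15, total pairs = 36.
Step 3: tau = (C - D)/(n(n-1)/2) = (21 - 15)/36 = 0.166667.
Step 4: Exact two-sided p-value (enumerate n! = 362880 permutations of y under H0): p = 0.612202.
Step 5: alpha = 0.05. fail to reject H0.

tau_b = 0.1667 (C=21, D=15), p = 0.612202, fail to reject H0.


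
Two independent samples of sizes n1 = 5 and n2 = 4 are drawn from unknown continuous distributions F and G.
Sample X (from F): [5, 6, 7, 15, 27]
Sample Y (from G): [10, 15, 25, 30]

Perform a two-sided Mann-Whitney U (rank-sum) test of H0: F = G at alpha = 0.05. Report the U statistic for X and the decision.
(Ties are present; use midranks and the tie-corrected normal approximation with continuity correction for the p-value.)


Step 1: Combine and sort all 9 observations; assign midranks.
sorted (value, group): (5,X), (6,X), (7,X), (10,Y), (15,X), (15,Y), (25,Y), (27,X), (30,Y)
ranks: 5->1, 6->2, 7->3, 10->4, 15->5.5, 15->5.5, 25->7, 27->8, 30->9
Step 2: Rank sum for X: R1 = 1 + 2 + 3 + 5.5 + 8 = 19.5.
Step 3: U_X = R1 - n1(n1+1)/2 = 19.5 - 5*6/2 = 19.5 - 15 = 4.5.
       U_Y = n1*n2 - U_X = 20 - 4.5 = 15.5.
Step 4: Ties are present, so use the tie-corrected normal approximation (with continuity correction) for the p-value.
Step 5: p-value = 0.218742; compare to alpha = 0.05. fail to reject H0.

U_X = 4.5, p = 0.218742, fail to reject H0 at alpha = 0.05.


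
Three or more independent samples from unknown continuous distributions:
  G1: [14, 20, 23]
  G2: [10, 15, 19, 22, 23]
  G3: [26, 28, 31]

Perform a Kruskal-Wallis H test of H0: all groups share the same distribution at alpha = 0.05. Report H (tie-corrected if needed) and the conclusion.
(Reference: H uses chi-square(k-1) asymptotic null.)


Step 1: Combine all N = 11 observations and assign midranks.
sorted (value, group, rank): (10,G2,1), (14,G1,2), (15,G2,3), (19,G2,4), (20,G1,5), (22,G2,6), (23,G1,7.5), (23,G2,7.5), (26,G3,9), (28,G3,10), (31,G3,11)
Step 2: Sum ranks within each group.
R_1 = 14.5 (n_1 = 3)
R_2 = 21.5 (n_2 = 5)
R_3 = 30 (n_3 = 3)
Step 3: H = 12/(N(N+1)) * sum(R_i^2/n_i) - 3(N+1)
     = 12/(11*12) * (14.5^2/3 + 21.5^2/5 + 30^2/3) - 3*12
     = 0.090909 * 462.533 - 36
     = 6.048485.
Step 4: Ties present; correction factor C = 1 - 6/(11^3 - 11) = 0.995455. Corrected H = 6.048485 / 0.995455 = 6.076104.
Step 5: Under H0, H ~ chi^2(2); p-value = 0.047928.
Step 6: alpha = 0.05. reject H0.

H = 6.0761, df = 2, p = 0.047928, reject H0.


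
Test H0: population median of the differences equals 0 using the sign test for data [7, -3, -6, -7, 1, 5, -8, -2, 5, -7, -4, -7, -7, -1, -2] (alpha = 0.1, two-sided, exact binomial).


Step 1: Discard zero differences. Original n = 15; n_eff = number of nonzero differences = 15.
Nonzero differences (with sign): +7, -3, -6, -7, +1, +5, -8, -2, +5, -7, -4, -7, -7, -1, -2
Step 2: Count signs: positive = 4, negative = 11.
Step 3: Under H0: P(positive) = 0.5, so the number of positives S ~ Bin(15, 0.5).
Step 4: Two-sided exact p-value = sum of Bin(15,0.5) probabilities at or below the observed probability = 0.118469.
Step 5: alpha = 0.1. fail to reject H0.

n_eff = 15, pos = 4, neg = 11, p = 0.118469, fail to reject H0.


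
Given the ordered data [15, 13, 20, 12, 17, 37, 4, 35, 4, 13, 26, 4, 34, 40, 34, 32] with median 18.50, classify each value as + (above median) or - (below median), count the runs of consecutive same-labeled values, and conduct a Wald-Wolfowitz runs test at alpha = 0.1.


Step 1: Compute median = 18.50; label A = above, B = below.
Labels in order: BBABBABABBABAAAA  (n_A = 8, n_B = 8)
Step 2: Count runs R = 10.
Step 3: Under H0 (random ordering), E[R] = 2*n_A*n_B/(n_A+n_B) + 1 = 2*8*8/16 + 1 = 9.0000.
        Var[R] = 2*n_A*n_B*(2*n_A*n_B - n_A - n_B) / ((n_A+n_B)^2 * (n_A+n_B-1)) = 14336/3840 = 3.7333.
        SD[R] = 1.9322.
Step 4: Continuity-corrected z = (R - 0.5 - E[R]) / SD[R] = (10 - 0.5 - 9.0000) / 1.9322 = 0.2588.
Step 5: Two-sided p-value via normal approximation = 2*(1 - Phi(|z|)) = 0.795809.
Step 6: alpha = 0.1. fail to reject H0.

R = 10, z = 0.2588, p = 0.795809, fail to reject H0.


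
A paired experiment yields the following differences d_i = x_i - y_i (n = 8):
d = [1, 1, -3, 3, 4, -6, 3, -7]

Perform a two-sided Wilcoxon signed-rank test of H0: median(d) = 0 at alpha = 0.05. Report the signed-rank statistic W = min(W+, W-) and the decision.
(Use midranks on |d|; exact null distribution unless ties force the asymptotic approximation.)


Step 1: Drop any zero differences (none here) and take |d_i|.
|d| = [1, 1, 3, 3, 4, 6, 3, 7]
Step 2: Midrank |d_i| (ties get averaged ranks).
ranks: |1|->1.5, |1|->1.5, |3|->4, |3|->4, |4|->6, |6|->7, |3|->4, |7|->8
Step 3: Attach original signs; sum ranks with positive sign and with negative sign.
W+ = 1.5 + 1.5 + 4 + 6 + 4 = 17
W- = 4 + 7 + 8 = 19
(Check: W+ + W- = 36 should equal n(n+1)/2 = 36.)
Step 4: Test statistic W = min(W+, W-) = 17.
Step 5: Ties in |d|, so use the tie-corrected normal approximation.
        E[W] = n(n+1)/4 = 8*9/4 = 18.
        Tie groups: |d|=1 (t=2), |d|=3 (t=3); sum(t^3 - t) = 30.
        Var[W] = n(n+1)(2n+1)/24 - sum(t^3-t)/48 = 1224/24 - 30/48 = 50.375.
        z = (W - E[W]) / sqrt(Var[W]) = (17 - 18) / 7.0975 = -0.1409.
        Two-sided p = 2*Phi(z) = 0.887954.
Step 6: alpha = 0.05. fail to reject H0.

W+ = 17, W- = 19, W = min = 17, p = 0.887954, fail to reject H0.


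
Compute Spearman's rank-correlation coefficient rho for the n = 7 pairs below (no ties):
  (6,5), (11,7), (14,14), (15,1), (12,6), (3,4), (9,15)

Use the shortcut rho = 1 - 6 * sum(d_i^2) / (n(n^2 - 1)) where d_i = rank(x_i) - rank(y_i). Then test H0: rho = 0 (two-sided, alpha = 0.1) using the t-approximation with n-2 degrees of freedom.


Step 1: Rank x and y separately (midranks; no ties here).
rank(x): 6->2, 11->4, 14->6, 15->7, 12->5, 3->1, 9->3
rank(y): 5->3, 7->5, 14->6, 1->1, 6->4, 4->2, 15->7
Step 2: d_i = R_x(i) - R_y(i); compute d_i^2.
  (2-3)^2=1, (4-5)^2=1, (6-6)^2=0, (7-1)^2=36, (5-4)^2=1, (1-2)^2=1, (3-7)^2=16
sum(d^2) = 56.
Step 3: rho = 1 - 6*56 / (7*(7^2 - 1)) = 1 - 336/336 = 0.000000.
Step 4: Under H0, t = rho * sqrt((n-2)/(1-rho^2)) = 0.0000 ~ t(5).
Step 5: Two-sided p-value from the t-distribution with 5 df = 1.000000.
Step 6: alpha = 0.1. fail to reject H0.

rho = 0.0000, p = 1.000000, fail to reject H0 at alpha = 0.1.


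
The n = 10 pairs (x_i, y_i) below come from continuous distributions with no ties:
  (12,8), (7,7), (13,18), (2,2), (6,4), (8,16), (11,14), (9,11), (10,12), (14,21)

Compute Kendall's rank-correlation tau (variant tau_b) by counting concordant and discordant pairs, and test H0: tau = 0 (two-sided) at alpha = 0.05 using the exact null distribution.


Step 1: Enumerate the 45 unordered pairs (i,j) with i<j and classify each by sign(x_j-x_i) * sign(y_j-y_i).
  (1,2):dx=-5,dy=-1->C; (1,3):dx=+1,dy=+10->C; (1,4):dx=-10,dy=-6->C; (1,5):dx=-6,dy=-4->C
  (1,6):dx=-4,dy=+8->D; (1,7):dx=-1,dy=+6->D; (1,8):dx=-3,dy=+3->D; (1,9):dx=-2,dy=+4->D
  (1,10):dx=+2,dy=+13->C; (2,3):dx=+6,dy=+11->C; (2,4):dx=-5,dy=-5->C; (2,5):dx=-1,dy=-3->C
  (2,6):dx=+1,dy=+9->C; (2,7):dx=+4,dy=+7->C; (2,8):dx=+2,dy=+4->C; (2,9):dx=+3,dy=+5->C
  (2,10):dx=+7,dy=+14->C; (3,4):dx=-11,dy=-16->C; (3,5):dx=-7,dy=-14->C; (3,6):dx=-5,dy=-2->C
  (3,7):dx=-2,dy=-4->C; (3,8):dx=-4,dy=-7->C; (3,9):dx=-3,dy=-6->C; (3,10):dx=+1,dy=+3->C
  (4,5):dx=+4,dy=+2->C; (4,6):dx=+6,dy=+14->C; (4,7):dx=+9,dy=+12->C; (4,8):dx=+7,dy=+9->C
  (4,9):dx=+8,dy=+10->C; (4,10):dx=+12,dy=+19->C; (5,6):dx=+2,dy=+12->C; (5,7):dx=+5,dy=+10->C
  (5,8):dx=+3,dy=+7->C; (5,9):dx=+4,dy=+8->C; (5,10):dx=+8,dy=+17->C; (6,7):dx=+3,dy=-2->D
  (6,8):dx=+1,dy=-5->D; (6,9):dx=+2,dy=-4->D; (6,10):dx=+6,dy=+5->C; (7,8):dx=-2,dy=-3->C
  (7,9):dx=-1,dy=-2->C; (7,10):dx=+3,dy=+7->C; (8,9):dx=+1,dy=+1->C; (8,10):dx=+5,dy=+10->C
  (9,10):dx=+4,dy=+9->C
Step 2: C = 38, D = 7, total pairs = 45.
Step 3: tau = (C - D)/(n(n-1)/2) = (38 - 7)/45 = 0.688889.
Step 4: Exact two-sided p-value (enumerate n! = 3628800 permutations of y under H0): p = 0.004687.
Step 5: alpha = 0.05. reject H0.

tau_b = 0.6889 (C=38, D=7), p = 0.004687, reject H0.


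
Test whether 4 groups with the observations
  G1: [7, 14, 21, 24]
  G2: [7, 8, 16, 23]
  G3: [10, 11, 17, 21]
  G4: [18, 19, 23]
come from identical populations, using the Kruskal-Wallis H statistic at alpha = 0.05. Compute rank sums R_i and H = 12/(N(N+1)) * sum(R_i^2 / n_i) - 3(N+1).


Step 1: Combine all N = 15 observations and assign midranks.
sorted (value, group, rank): (7,G1,1.5), (7,G2,1.5), (8,G2,3), (10,G3,4), (11,G3,5), (14,G1,6), (16,G2,7), (17,G3,8), (18,G4,9), (19,G4,10), (21,G1,11.5), (21,G3,11.5), (23,G2,13.5), (23,G4,13.5), (24,G1,15)
Step 2: Sum ranks within each group.
R_1 = 34 (n_1 = 4)
R_2 = 25 (n_2 = 4)
R_3 = 28.5 (n_3 = 4)
R_4 = 32.5 (n_4 = 3)
Step 3: H = 12/(N(N+1)) * sum(R_i^2/n_i) - 3(N+1)
     = 12/(15*16) * (34^2/4 + 25^2/4 + 28.5^2/4 + 32.5^2/3) - 3*16
     = 0.050000 * 1000.4 - 48
     = 2.019792.
Step 4: Ties present; correction factor C = 1 - 18/(15^3 - 15) = 0.994643. Corrected H = 2.019792 / 0.994643 = 2.030670.
Step 5: Under H0, H ~ chi^2(3); p-value = 0.566065.
Step 6: alpha = 0.05. fail to reject H0.

H = 2.0307, df = 3, p = 0.566065, fail to reject H0.


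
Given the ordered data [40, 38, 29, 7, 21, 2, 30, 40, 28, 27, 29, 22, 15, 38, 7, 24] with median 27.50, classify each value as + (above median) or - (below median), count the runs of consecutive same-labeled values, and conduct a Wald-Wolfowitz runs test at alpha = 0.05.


Step 1: Compute median = 27.50; label A = above, B = below.
Labels in order: AAABBBAAABABBABB  (n_A = 8, n_B = 8)
Step 2: Count runs R = 8.
Step 3: Under H0 (random ordering), E[R] = 2*n_A*n_B/(n_A+n_B) + 1 = 2*8*8/16 + 1 = 9.0000.
        Var[R] = 2*n_A*n_B*(2*n_A*n_B - n_A - n_B) / ((n_A+n_B)^2 * (n_A+n_B-1)) = 14336/3840 = 3.7333.
        SD[R] = 1.9322.
Step 4: Continuity-corrected z = (R + 0.5 - E[R]) / SD[R] = (8 + 0.5 - 9.0000) / 1.9322 = -0.2588.
Step 5: Two-sided p-value via normal approximation = 2*(1 - Phi(|z|)) = 0.795809.
Step 6: alpha = 0.05. fail to reject H0.

R = 8, z = -0.2588, p = 0.795809, fail to reject H0.


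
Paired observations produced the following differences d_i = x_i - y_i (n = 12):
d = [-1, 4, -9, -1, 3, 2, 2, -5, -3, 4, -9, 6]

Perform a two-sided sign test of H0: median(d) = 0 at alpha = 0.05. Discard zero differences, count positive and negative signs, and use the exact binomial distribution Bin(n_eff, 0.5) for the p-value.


Step 1: Discard zero differences. Original n = 12; n_eff = number of nonzero differences = 12.
Nonzero differences (with sign): -1, +4, -9, -1, +3, +2, +2, -5, -3, +4, -9, +6
Step 2: Count signs: positive = 6, negative = 6.
Step 3: Under H0: P(positive) = 0.5, so the number of positives S ~ Bin(12, 0.5).
Step 4: Two-sided exact p-value = sum of Bin(12,0.5) probabilities at or below the observed probability = 1.000000.
Step 5: alpha = 0.05. fail to reject H0.

n_eff = 12, pos = 6, neg = 6, p = 1.000000, fail to reject H0.


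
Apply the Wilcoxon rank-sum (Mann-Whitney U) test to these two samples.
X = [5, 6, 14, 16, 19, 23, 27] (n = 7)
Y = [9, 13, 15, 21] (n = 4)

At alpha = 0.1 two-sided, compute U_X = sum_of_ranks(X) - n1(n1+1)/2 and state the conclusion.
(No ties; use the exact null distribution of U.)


Step 1: Combine and sort all 11 observations; assign midranks.
sorted (value, group): (5,X), (6,X), (9,Y), (13,Y), (14,X), (15,Y), (16,X), (19,X), (21,Y), (23,X), (27,X)
ranks: 5->1, 6->2, 9->3, 13->4, 14->5, 15->6, 16->7, 19->8, 21->9, 23->10, 27->11
Step 2: Rank sum for X: R1 = 1 + 2 + 5 + 7 + 8 + 10 + 11 = 44.
Step 3: U_X = R1 - n1(n1+1)/2 = 44 - 7*8/2 = 44 - 28 = 16.
       U_Y = n1*n2 - U_X = 28 - 16 = 12.
Step 4: No ties, so the exact null distribution of U (based on enumerating the C(11,7) = 330 equally likely rank assignments) gives the two-sided p-value.
Step 5: p-value = 0.787879; compare to alpha = 0.1. fail to reject H0.

U_X = 16, p = 0.787879, fail to reject H0 at alpha = 0.1.


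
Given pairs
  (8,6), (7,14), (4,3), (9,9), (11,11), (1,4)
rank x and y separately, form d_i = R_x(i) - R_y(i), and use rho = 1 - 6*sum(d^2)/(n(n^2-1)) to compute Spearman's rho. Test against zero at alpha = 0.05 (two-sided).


Step 1: Rank x and y separately (midranks; no ties here).
rank(x): 8->4, 7->3, 4->2, 9->5, 11->6, 1->1
rank(y): 6->3, 14->6, 3->1, 9->4, 11->5, 4->2
Step 2: d_i = R_x(i) - R_y(i); compute d_i^2.
  (4-3)^2=1, (3-6)^2=9, (2-1)^2=1, (5-4)^2=1, (6-5)^2=1, (1-2)^2=1
sum(d^2) = 14.
Step 3: rho = 1 - 6*14 / (6*(6^2 - 1)) = 1 - 84/210 = 0.600000.
Step 4: Under H0, t = rho * sqrt((n-2)/(1-rho^2)) = 1.5000 ~ t(4).
Step 5: Two-sided p-value from the t-distribution with 4 df = 0.208000.
Step 6: alpha = 0.05. fail to reject H0.

rho = 0.6000, p = 0.208000, fail to reject H0 at alpha = 0.05.


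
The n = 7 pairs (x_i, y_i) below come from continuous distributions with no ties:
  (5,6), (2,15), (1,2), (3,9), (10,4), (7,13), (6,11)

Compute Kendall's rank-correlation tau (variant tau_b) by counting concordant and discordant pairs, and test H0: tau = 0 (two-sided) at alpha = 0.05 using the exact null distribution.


Step 1: Enumerate the 21 unordered pairs (i,j) with i<j and classify each by sign(x_j-x_i) * sign(y_j-y_i).
  (1,2):dx=-3,dy=+9->D; (1,3):dx=-4,dy=-4->C; (1,4):dx=-2,dy=+3->D; (1,5):dx=+5,dy=-2->D
  (1,6):dx=+2,dy=+7->C; (1,7):dx=+1,dy=+5->C; (2,3):dx=-1,dy=-13->C; (2,4):dx=+1,dy=-6->D
  (2,5):dx=+8,dy=-11->D; (2,6):dx=+5,dy=-2->D; (2,7):dx=+4,dy=-4->D; (3,4):dx=+2,dy=+7->C
  (3,5):dx=+9,dy=+2->C; (3,6):dx=+6,dy=+11->C; (3,7):dx=+5,dy=+9->C; (4,5):dx=+7,dy=-5->D
  (4,6):dx=+4,dy=+4->C; (4,7):dx=+3,dy=+2->C; (5,6):dx=-3,dy=+9->D; (5,7):dx=-4,dy=+7->D
  (6,7):dx=-1,dy=-2->C
Step 2: C = 11, D = 10, total pairs = 21.
Step 3: tau = (C - D)/(n(n-1)/2) = (11 - 10)/21 = 0.047619.
Step 4: Exact two-sided p-value (enumerate n! = 5040 permutations of y under H0): p = 1.000000.
Step 5: alpha = 0.05. fail to reject H0.

tau_b = 0.0476 (C=11, D=10), p = 1.000000, fail to reject H0.


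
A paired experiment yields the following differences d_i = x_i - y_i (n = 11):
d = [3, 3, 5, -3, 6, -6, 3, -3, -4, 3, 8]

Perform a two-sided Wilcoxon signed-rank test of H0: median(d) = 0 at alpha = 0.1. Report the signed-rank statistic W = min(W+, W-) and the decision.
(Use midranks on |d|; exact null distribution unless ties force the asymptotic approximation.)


Step 1: Drop any zero differences (none here) and take |d_i|.
|d| = [3, 3, 5, 3, 6, 6, 3, 3, 4, 3, 8]
Step 2: Midrank |d_i| (ties get averaged ranks).
ranks: |3|->3.5, |3|->3.5, |5|->8, |3|->3.5, |6|->9.5, |6|->9.5, |3|->3.5, |3|->3.5, |4|->7, |3|->3.5, |8|->11
Step 3: Attach original signs; sum ranks with positive sign and with negative sign.
W+ = 3.5 + 3.5 + 8 + 9.5 + 3.5 + 3.5 + 11 = 42.5
W- = 3.5 + 9.5 + 3.5 + 7 = 23.5
(Check: W+ + W- = 66 should equal n(n+1)/2 = 66.)
Step 4: Test statistic W = min(W+, W-) = 23.5.
Step 5: Ties in |d|, so use the tie-corrected normal approximation.
        E[W] = n(n+1)/4 = 11*12/4 = 33.
        Tie groups: |d|=3 (t=6), |d|=6 (t=2); sum(t^3 - t) = 216.
        Var[W] = n(n+1)(2n+1)/24 - sum(t^3-t)/48 = 3036/24 - 216/48 = 122.
        z = (W - E[W]) / sqrt(Var[W]) = (23.5 - 33) / 11.0454 = -0.8601.
        Two-sided p = 2*Phi(z) = 0.389740.
Step 6: alpha = 0.1. fail to reject H0.

W+ = 42.5, W- = 23.5, W = min = 23.5, p = 0.389740, fail to reject H0.


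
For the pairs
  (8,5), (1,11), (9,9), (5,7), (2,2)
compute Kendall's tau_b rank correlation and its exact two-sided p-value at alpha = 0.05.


Step 1: Enumerate the 10 unordered pairs (i,j) with i<j and classify each by sign(x_j-x_i) * sign(y_j-y_i).
  (1,2):dx=-7,dy=+6->D; (1,3):dx=+1,dy=+4->C; (1,4):dx=-3,dy=+2->D; (1,5):dx=-6,dy=-3->C
  (2,3):dx=+8,dy=-2->D; (2,4):dx=+4,dy=-4->D; (2,5):dx=+1,dy=-9->D; (3,4):dx=-4,dy=-2->C
  (3,5):dx=-7,dy=-7->C; (4,5):dx=-3,dy=-5->C
Step 2: C = 5, D = 5, total pairs = 10.
Step 3: tau = (C - D)/(n(n-1)/2) = (5 - 5)/10 = 0.000000.
Step 4: Exact two-sided p-value (enumerate n! = 120 permutations of y under H0): p = 1.000000.
Step 5: alpha = 0.05. fail to reject H0.

tau_b = 0.0000 (C=5, D=5), p = 1.000000, fail to reject H0.


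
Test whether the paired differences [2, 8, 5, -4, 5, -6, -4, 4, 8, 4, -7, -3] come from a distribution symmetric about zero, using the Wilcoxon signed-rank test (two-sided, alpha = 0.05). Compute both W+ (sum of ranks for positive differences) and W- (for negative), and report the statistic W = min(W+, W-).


Step 1: Drop any zero differences (none here) and take |d_i|.
|d| = [2, 8, 5, 4, 5, 6, 4, 4, 8, 4, 7, 3]
Step 2: Midrank |d_i| (ties get averaged ranks).
ranks: |2|->1, |8|->11.5, |5|->7.5, |4|->4.5, |5|->7.5, |6|->9, |4|->4.5, |4|->4.5, |8|->11.5, |4|->4.5, |7|->10, |3|->2
Step 3: Attach original signs; sum ranks with positive sign and with negative sign.
W+ = 1 + 11.5 + 7.5 + 7.5 + 4.5 + 11.5 + 4.5 = 48
W- = 4.5 + 9 + 4.5 + 10 + 2 = 30
(Check: W+ + W- = 78 should equal n(n+1)/2 = 78.)
Step 4: Test statistic W = min(W+, W-) = 30.
Step 5: Ties in |d|, so use the tie-corrected normal approximation.
        E[W] = n(n+1)/4 = 12*13/4 = 39.
        Tie groups: |d|=4 (t=4), |d|=5 (t=2), |d|=8 (t=2); sum(t^3 - t) = 72.
        Var[W] = n(n+1)(2n+1)/24 - sum(t^3-t)/48 = 3900/24 - 72/48 = 161.
        z = (W - E[W]) / sqrt(Var[W]) = (30 - 39) / 12.6886 = -0.7093.
        Two-sided p = 2*Phi(z) = 0.478139.
Step 6: alpha = 0.05. fail to reject H0.

W+ = 48, W- = 30, W = min = 30, p = 0.478139, fail to reject H0.


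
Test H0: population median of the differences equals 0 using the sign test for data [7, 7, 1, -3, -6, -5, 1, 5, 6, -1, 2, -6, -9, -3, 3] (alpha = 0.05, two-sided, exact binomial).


Step 1: Discard zero differences. Original n = 15; n_eff = number of nonzero differences = 15.
Nonzero differences (with sign): +7, +7, +1, -3, -6, -5, +1, +5, +6, -1, +2, -6, -9, -3, +3
Step 2: Count signs: positive = 8, negative = 7.
Step 3: Under H0: P(positive) = 0.5, so the number of positives S ~ Bin(15, 0.5).
Step 4: Two-sided exact p-value = sum of Bin(15,0.5) probabilities at or below the observed probability = 1.000000.
Step 5: alpha = 0.05. fail to reject H0.

n_eff = 15, pos = 8, neg = 7, p = 1.000000, fail to reject H0.


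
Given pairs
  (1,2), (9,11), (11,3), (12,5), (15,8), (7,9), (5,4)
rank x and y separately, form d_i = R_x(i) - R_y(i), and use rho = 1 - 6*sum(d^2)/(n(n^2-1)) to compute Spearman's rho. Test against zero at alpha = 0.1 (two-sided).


Step 1: Rank x and y separately (midranks; no ties here).
rank(x): 1->1, 9->4, 11->5, 12->6, 15->7, 7->3, 5->2
rank(y): 2->1, 11->7, 3->2, 5->4, 8->5, 9->6, 4->3
Step 2: d_i = R_x(i) - R_y(i); compute d_i^2.
  (1-1)^2=0, (4-7)^2=9, (5-2)^2=9, (6-4)^2=4, (7-5)^2=4, (3-6)^2=9, (2-3)^2=1
sum(d^2) = 36.
Step 3: rho = 1 - 6*36 / (7*(7^2 - 1)) = 1 - 216/336 = 0.357143.
Step 4: Under H0, t = rho * sqrt((n-2)/(1-rho^2)) = 0.8550 ~ t(5).
Step 5: Two-sided p-value from the t-distribution with 5 df = 0.431611.
Step 6: alpha = 0.1. fail to reject H0.

rho = 0.3571, p = 0.431611, fail to reject H0 at alpha = 0.1.


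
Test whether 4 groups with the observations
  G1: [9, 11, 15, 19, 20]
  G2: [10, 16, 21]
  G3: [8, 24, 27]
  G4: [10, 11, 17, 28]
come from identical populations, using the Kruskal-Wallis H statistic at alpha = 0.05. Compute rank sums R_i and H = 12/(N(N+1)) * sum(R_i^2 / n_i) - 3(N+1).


Step 1: Combine all N = 15 observations and assign midranks.
sorted (value, group, rank): (8,G3,1), (9,G1,2), (10,G2,3.5), (10,G4,3.5), (11,G1,5.5), (11,G4,5.5), (15,G1,7), (16,G2,8), (17,G4,9), (19,G1,10), (20,G1,11), (21,G2,12), (24,G3,13), (27,G3,14), (28,G4,15)
Step 2: Sum ranks within each group.
R_1 = 35.5 (n_1 = 5)
R_2 = 23.5 (n_2 = 3)
R_3 = 28 (n_3 = 3)
R_4 = 33 (n_4 = 4)
Step 3: H = 12/(N(N+1)) * sum(R_i^2/n_i) - 3(N+1)
     = 12/(15*16) * (35.5^2/5 + 23.5^2/3 + 28^2/3 + 33^2/4) - 3*16
     = 0.050000 * 969.717 - 48
     = 0.485833.
Step 4: Ties present; correction factor C = 1 - 12/(15^3 - 15) = 0.996429. Corrected H = 0.485833 / 0.996429 = 0.487575.
Step 5: Under H0, H ~ chi^2(3); p-value = 0.921613.
Step 6: alpha = 0.05. fail to reject H0.

H = 0.4876, df = 3, p = 0.921613, fail to reject H0.


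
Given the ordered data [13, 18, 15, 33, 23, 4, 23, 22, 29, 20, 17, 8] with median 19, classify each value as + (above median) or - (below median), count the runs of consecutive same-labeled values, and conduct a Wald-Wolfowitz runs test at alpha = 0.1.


Step 1: Compute median = 19; label A = above, B = below.
Labels in order: BBBAABAAAABB  (n_A = 6, n_B = 6)
Step 2: Count runs R = 5.
Step 3: Under H0 (random ordering), E[R] = 2*n_A*n_B/(n_A+n_B) + 1 = 2*6*6/12 + 1 = 7.0000.
        Var[R] = 2*n_A*n_B*(2*n_A*n_B - n_A - n_B) / ((n_A+n_B)^2 * (n_A+n_B-1)) = 4320/1584 = 2.7273.
        SD[R] = 1.6514.
Step 4: Continuity-corrected z = (R + 0.5 - E[R]) / SD[R] = (5 + 0.5 - 7.0000) / 1.6514 = -0.9083.
Step 5: Two-sided p-value via normal approximation = 2*(1 - Phi(|z|)) = 0.363722.
Step 6: alpha = 0.1. fail to reject H0.

R = 5, z = -0.9083, p = 0.363722, fail to reject H0.


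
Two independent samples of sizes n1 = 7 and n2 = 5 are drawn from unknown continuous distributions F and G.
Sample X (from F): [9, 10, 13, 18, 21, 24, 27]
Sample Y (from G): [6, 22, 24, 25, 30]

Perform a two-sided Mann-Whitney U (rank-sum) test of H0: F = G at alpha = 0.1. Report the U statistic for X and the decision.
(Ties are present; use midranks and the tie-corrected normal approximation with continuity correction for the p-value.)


Step 1: Combine and sort all 12 observations; assign midranks.
sorted (value, group): (6,Y), (9,X), (10,X), (13,X), (18,X), (21,X), (22,Y), (24,X), (24,Y), (25,Y), (27,X), (30,Y)
ranks: 6->1, 9->2, 10->3, 13->4, 18->5, 21->6, 22->7, 24->8.5, 24->8.5, 25->10, 27->11, 30->12
Step 2: Rank sum for X: R1 = 2 + 3 + 4 + 5 + 6 + 8.5 + 11 = 39.5.
Step 3: U_X = R1 - n1(n1+1)/2 = 39.5 - 7*8/2 = 39.5 - 28 = 11.5.
       U_Y = n1*n2 - U_X = 35 - 11.5 = 23.5.
Step 4: Ties are present, so use the tie-corrected normal approximation (with continuity correction) for the p-value.
Step 5: p-value = 0.370914; compare to alpha = 0.1. fail to reject H0.

U_X = 11.5, p = 0.370914, fail to reject H0 at alpha = 0.1.


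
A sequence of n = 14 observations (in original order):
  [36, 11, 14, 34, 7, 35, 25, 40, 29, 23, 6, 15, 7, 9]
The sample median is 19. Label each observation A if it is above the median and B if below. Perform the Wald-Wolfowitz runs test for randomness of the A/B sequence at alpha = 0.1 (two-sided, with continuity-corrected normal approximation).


Step 1: Compute median = 19; label A = above, B = below.
Labels in order: ABBABAAAAABBBB  (n_A = 7, n_B = 7)
Step 2: Count runs R = 6.
Step 3: Under H0 (random ordering), E[R] = 2*n_A*n_B/(n_A+n_B) + 1 = 2*7*7/14 + 1 = 8.0000.
        Var[R] = 2*n_A*n_B*(2*n_A*n_B - n_A - n_B) / ((n_A+n_B)^2 * (n_A+n_B-1)) = 8232/2548 = 3.2308.
        SD[R] = 1.7974.
Step 4: Continuity-corrected z = (R + 0.5 - E[R]) / SD[R] = (6 + 0.5 - 8.0000) / 1.7974 = -0.8345.
Step 5: Two-sided p-value via normal approximation = 2*(1 - Phi(|z|)) = 0.403986.
Step 6: alpha = 0.1. fail to reject H0.

R = 6, z = -0.8345, p = 0.403986, fail to reject H0.


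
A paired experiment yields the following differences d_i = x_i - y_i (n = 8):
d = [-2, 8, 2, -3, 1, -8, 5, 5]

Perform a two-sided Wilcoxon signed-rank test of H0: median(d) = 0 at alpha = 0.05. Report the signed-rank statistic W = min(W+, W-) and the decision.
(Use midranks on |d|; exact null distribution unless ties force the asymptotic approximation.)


Step 1: Drop any zero differences (none here) and take |d_i|.
|d| = [2, 8, 2, 3, 1, 8, 5, 5]
Step 2: Midrank |d_i| (ties get averaged ranks).
ranks: |2|->2.5, |8|->7.5, |2|->2.5, |3|->4, |1|->1, |8|->7.5, |5|->5.5, |5|->5.5
Step 3: Attach original signs; sum ranks with positive sign and with negative sign.
W+ = 7.5 + 2.5 + 1 + 5.5 + 5.5 = 22
W- = 2.5 + 4 + 7.5 = 14
(Check: W+ + W- = 36 should equal n(n+1)/2 = 36.)
Step 4: Test statistic W = min(W+, W-) = 14.
Step 5: Ties in |d|, so use the tie-corrected normal approximation.
        E[W] = n(n+1)/4 = 8*9/4 = 18.
        Tie groups: |d|=2 (t=2), |d|=5 (t=2), |d|=8 (t=2); sum(t^3 - t) = 18.
        Var[W] = n(n+1)(2n+1)/24 - sum(t^3-t)/48 = 1224/24 - 18/48 = 50.625.
        z = (W - E[W]) / sqrt(Var[W]) = (14 - 18) / 7.1151 = -0.5622.
        Two-sided p = 2*Phi(z) = 0.573992.
Step 6: alpha = 0.05. fail to reject H0.

W+ = 22, W- = 14, W = min = 14, p = 0.573992, fail to reject H0.


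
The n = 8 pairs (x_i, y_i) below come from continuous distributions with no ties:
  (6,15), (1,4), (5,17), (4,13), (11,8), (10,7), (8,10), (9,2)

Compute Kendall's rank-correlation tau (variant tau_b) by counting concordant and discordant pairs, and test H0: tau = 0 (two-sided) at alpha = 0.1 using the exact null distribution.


Step 1: Enumerate the 28 unordered pairs (i,j) with i<j and classify each by sign(x_j-x_i) * sign(y_j-y_i).
  (1,2):dx=-5,dy=-11->C; (1,3):dx=-1,dy=+2->D; (1,4):dx=-2,dy=-2->C; (1,5):dx=+5,dy=-7->D
  (1,6):dx=+4,dy=-8->D; (1,7):dx=+2,dy=-5->D; (1,8):dx=+3,dy=-13->D; (2,3):dx=+4,dy=+13->C
  (2,4):dx=+3,dy=+9->C; (2,5):dx=+10,dy=+4->C; (2,6):dx=+9,dy=+3->C; (2,7):dx=+7,dy=+6->C
  (2,8):dx=+8,dy=-2->D; (3,4):dx=-1,dy=-4->C; (3,5):dx=+6,dy=-9->D; (3,6):dx=+5,dy=-10->D
  (3,7):dx=+3,dy=-7->D; (3,8):dx=+4,dy=-15->D; (4,5):dx=+7,dy=-5->D; (4,6):dx=+6,dy=-6->D
  (4,7):dx=+4,dy=-3->D; (4,8):dx=+5,dy=-11->D; (5,6):dx=-1,dy=-1->C; (5,7):dx=-3,dy=+2->D
  (5,8):dx=-2,dy=-6->C; (6,7):dx=-2,dy=+3->D; (6,8):dx=-1,dy=-5->C; (7,8):dx=+1,dy=-8->D
Step 2: C = 11, D = 17, total pairs = 28.
Step 3: tau = (C - D)/(n(n-1)/2) = (11 - 17)/28 = -0.214286.
Step 4: Exact two-sided p-value (enumerate n! = 40320 permutations of y under H0): p = 0.548413.
Step 5: alpha = 0.1. fail to reject H0.

tau_b = -0.2143 (C=11, D=17), p = 0.548413, fail to reject H0.


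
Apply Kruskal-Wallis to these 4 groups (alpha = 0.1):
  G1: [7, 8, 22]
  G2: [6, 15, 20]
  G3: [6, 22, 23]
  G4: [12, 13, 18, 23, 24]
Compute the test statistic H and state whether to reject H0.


Step 1: Combine all N = 14 observations and assign midranks.
sorted (value, group, rank): (6,G2,1.5), (6,G3,1.5), (7,G1,3), (8,G1,4), (12,G4,5), (13,G4,6), (15,G2,7), (18,G4,8), (20,G2,9), (22,G1,10.5), (22,G3,10.5), (23,G3,12.5), (23,G4,12.5), (24,G4,14)
Step 2: Sum ranks within each group.
R_1 = 17.5 (n_1 = 3)
R_2 = 17.5 (n_2 = 3)
R_3 = 24.5 (n_3 = 3)
R_4 = 45.5 (n_4 = 5)
Step 3: H = 12/(N(N+1)) * sum(R_i^2/n_i) - 3(N+1)
     = 12/(14*15) * (17.5^2/3 + 17.5^2/3 + 24.5^2/3 + 45.5^2/5) - 3*15
     = 0.057143 * 818.3 - 45
     = 1.760000.
Step 4: Ties present; correction factor C = 1 - 18/(14^3 - 14) = 0.993407. Corrected H = 1.760000 / 0.993407 = 1.771681.
Step 5: Under H0, H ~ chi^2(3); p-value = 0.621117.
Step 6: alpha = 0.1. fail to reject H0.

H = 1.7717, df = 3, p = 0.621117, fail to reject H0.


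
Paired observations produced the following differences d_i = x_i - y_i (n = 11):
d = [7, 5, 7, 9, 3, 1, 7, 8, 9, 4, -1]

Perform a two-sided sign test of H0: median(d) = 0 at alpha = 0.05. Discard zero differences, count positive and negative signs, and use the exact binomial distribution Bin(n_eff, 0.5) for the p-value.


Step 1: Discard zero differences. Original n = 11; n_eff = number of nonzero differences = 11.
Nonzero differences (with sign): +7, +5, +7, +9, +3, +1, +7, +8, +9, +4, -1
Step 2: Count signs: positive = 10, negative = 1.
Step 3: Under H0: P(positive) = 0.5, so the number of positives S ~ Bin(11, 0.5).
Step 4: Two-sided exact p-value = sum of Bin(11,0.5) probabilities at or below the observed probability = 0.011719.
Step 5: alpha = 0.05. reject H0.

n_eff = 11, pos = 10, neg = 1, p = 0.011719, reject H0.


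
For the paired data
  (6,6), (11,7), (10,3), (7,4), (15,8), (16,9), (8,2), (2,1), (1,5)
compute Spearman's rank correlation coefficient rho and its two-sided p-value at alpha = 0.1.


Step 1: Rank x and y separately (midranks; no ties here).
rank(x): 6->3, 11->7, 10->6, 7->4, 15->8, 16->9, 8->5, 2->2, 1->1
rank(y): 6->6, 7->7, 3->3, 4->4, 8->8, 9->9, 2->2, 1->1, 5->5
Step 2: d_i = R_x(i) - R_y(i); compute d_i^2.
  (3-6)^2=9, (7-7)^2=0, (6-3)^2=9, (4-4)^2=0, (8-8)^2=0, (9-9)^2=0, (5-2)^2=9, (2-1)^2=1, (1-5)^2=16
sum(d^2) = 44.
Step 3: rho = 1 - 6*44 / (9*(9^2 - 1)) = 1 - 264/720 = 0.633333.
Step 4: Under H0, t = rho * sqrt((n-2)/(1-rho^2)) = 2.1653 ~ t(7).
Step 5: Two-sided p-value from the t-distribution with 7 df = 0.067086.
Step 6: alpha = 0.1. reject H0.

rho = 0.6333, p = 0.067086, reject H0 at alpha = 0.1.


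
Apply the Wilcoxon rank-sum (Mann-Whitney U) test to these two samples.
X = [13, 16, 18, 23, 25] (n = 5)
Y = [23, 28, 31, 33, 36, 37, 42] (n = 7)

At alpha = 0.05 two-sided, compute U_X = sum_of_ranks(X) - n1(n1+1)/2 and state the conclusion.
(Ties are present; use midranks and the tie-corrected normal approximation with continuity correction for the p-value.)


Step 1: Combine and sort all 12 observations; assign midranks.
sorted (value, group): (13,X), (16,X), (18,X), (23,X), (23,Y), (25,X), (28,Y), (31,Y), (33,Y), (36,Y), (37,Y), (42,Y)
ranks: 13->1, 16->2, 18->3, 23->4.5, 23->4.5, 25->6, 28->7, 31->8, 33->9, 36->10, 37->11, 42->12
Step 2: Rank sum for X: R1 = 1 + 2 + 3 + 4.5 + 6 = 16.5.
Step 3: U_X = R1 - n1(n1+1)/2 = 16.5 - 5*6/2 = 16.5 - 15 = 1.5.
       U_Y = n1*n2 - U_X = 35 - 1.5 = 33.5.
Step 4: Ties are present, so use the tie-corrected normal approximation (with continuity correction) for the p-value.
Step 5: p-value = 0.011682; compare to alpha = 0.05. reject H0.

U_X = 1.5, p = 0.011682, reject H0 at alpha = 0.05.
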